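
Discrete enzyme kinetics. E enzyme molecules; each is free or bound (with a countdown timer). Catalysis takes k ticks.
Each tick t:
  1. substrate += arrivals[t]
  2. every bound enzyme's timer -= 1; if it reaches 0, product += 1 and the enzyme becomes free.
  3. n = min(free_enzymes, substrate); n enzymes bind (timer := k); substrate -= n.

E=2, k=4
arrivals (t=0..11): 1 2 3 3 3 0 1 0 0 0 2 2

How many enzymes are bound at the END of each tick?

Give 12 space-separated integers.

Answer: 1 2 2 2 2 2 2 2 2 2 2 2

Derivation:
t=0: arr=1 -> substrate=0 bound=1 product=0
t=1: arr=2 -> substrate=1 bound=2 product=0
t=2: arr=3 -> substrate=4 bound=2 product=0
t=3: arr=3 -> substrate=7 bound=2 product=0
t=4: arr=3 -> substrate=9 bound=2 product=1
t=5: arr=0 -> substrate=8 bound=2 product=2
t=6: arr=1 -> substrate=9 bound=2 product=2
t=7: arr=0 -> substrate=9 bound=2 product=2
t=8: arr=0 -> substrate=8 bound=2 product=3
t=9: arr=0 -> substrate=7 bound=2 product=4
t=10: arr=2 -> substrate=9 bound=2 product=4
t=11: arr=2 -> substrate=11 bound=2 product=4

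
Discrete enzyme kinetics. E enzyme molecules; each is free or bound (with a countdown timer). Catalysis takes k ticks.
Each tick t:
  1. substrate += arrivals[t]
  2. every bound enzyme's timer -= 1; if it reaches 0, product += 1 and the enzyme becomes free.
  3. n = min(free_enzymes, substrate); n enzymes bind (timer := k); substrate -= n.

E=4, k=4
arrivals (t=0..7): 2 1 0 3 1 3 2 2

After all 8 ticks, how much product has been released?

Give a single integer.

t=0: arr=2 -> substrate=0 bound=2 product=0
t=1: arr=1 -> substrate=0 bound=3 product=0
t=2: arr=0 -> substrate=0 bound=3 product=0
t=3: arr=3 -> substrate=2 bound=4 product=0
t=4: arr=1 -> substrate=1 bound=4 product=2
t=5: arr=3 -> substrate=3 bound=4 product=3
t=6: arr=2 -> substrate=5 bound=4 product=3
t=7: arr=2 -> substrate=6 bound=4 product=4

Answer: 4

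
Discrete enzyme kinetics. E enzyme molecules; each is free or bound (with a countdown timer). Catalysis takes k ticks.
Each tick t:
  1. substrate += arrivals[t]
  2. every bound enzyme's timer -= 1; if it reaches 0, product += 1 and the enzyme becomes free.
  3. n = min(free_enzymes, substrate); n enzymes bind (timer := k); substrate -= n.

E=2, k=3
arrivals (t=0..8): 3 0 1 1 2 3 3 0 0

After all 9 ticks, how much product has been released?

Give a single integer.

Answer: 4

Derivation:
t=0: arr=3 -> substrate=1 bound=2 product=0
t=1: arr=0 -> substrate=1 bound=2 product=0
t=2: arr=1 -> substrate=2 bound=2 product=0
t=3: arr=1 -> substrate=1 bound=2 product=2
t=4: arr=2 -> substrate=3 bound=2 product=2
t=5: arr=3 -> substrate=6 bound=2 product=2
t=6: arr=3 -> substrate=7 bound=2 product=4
t=7: arr=0 -> substrate=7 bound=2 product=4
t=8: arr=0 -> substrate=7 bound=2 product=4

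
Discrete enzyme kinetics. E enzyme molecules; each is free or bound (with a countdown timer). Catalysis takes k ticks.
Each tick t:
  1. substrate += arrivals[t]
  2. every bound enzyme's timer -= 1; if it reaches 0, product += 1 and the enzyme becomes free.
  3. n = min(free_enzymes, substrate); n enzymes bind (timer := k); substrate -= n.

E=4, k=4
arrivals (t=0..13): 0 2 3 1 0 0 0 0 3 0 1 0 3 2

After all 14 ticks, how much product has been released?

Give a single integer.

t=0: arr=0 -> substrate=0 bound=0 product=0
t=1: arr=2 -> substrate=0 bound=2 product=0
t=2: arr=3 -> substrate=1 bound=4 product=0
t=3: arr=1 -> substrate=2 bound=4 product=0
t=4: arr=0 -> substrate=2 bound=4 product=0
t=5: arr=0 -> substrate=0 bound=4 product=2
t=6: arr=0 -> substrate=0 bound=2 product=4
t=7: arr=0 -> substrate=0 bound=2 product=4
t=8: arr=3 -> substrate=1 bound=4 product=4
t=9: arr=0 -> substrate=0 bound=3 product=6
t=10: arr=1 -> substrate=0 bound=4 product=6
t=11: arr=0 -> substrate=0 bound=4 product=6
t=12: arr=3 -> substrate=1 bound=4 product=8
t=13: arr=2 -> substrate=2 bound=4 product=9

Answer: 9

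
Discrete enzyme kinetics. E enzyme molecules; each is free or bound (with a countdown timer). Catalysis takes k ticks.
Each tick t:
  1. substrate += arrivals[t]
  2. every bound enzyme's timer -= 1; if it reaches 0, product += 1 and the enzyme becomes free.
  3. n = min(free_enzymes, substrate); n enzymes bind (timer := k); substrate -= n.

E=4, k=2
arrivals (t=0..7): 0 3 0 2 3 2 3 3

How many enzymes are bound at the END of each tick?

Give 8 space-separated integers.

t=0: arr=0 -> substrate=0 bound=0 product=0
t=1: arr=3 -> substrate=0 bound=3 product=0
t=2: arr=0 -> substrate=0 bound=3 product=0
t=3: arr=2 -> substrate=0 bound=2 product=3
t=4: arr=3 -> substrate=1 bound=4 product=3
t=5: arr=2 -> substrate=1 bound=4 product=5
t=6: arr=3 -> substrate=2 bound=4 product=7
t=7: arr=3 -> substrate=3 bound=4 product=9

Answer: 0 3 3 2 4 4 4 4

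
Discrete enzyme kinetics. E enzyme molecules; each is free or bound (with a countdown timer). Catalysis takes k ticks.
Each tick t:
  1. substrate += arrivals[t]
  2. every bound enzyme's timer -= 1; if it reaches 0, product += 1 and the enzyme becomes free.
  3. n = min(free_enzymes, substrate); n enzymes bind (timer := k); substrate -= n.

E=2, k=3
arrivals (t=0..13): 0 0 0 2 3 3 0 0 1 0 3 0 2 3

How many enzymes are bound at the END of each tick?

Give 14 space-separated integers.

Answer: 0 0 0 2 2 2 2 2 2 2 2 2 2 2

Derivation:
t=0: arr=0 -> substrate=0 bound=0 product=0
t=1: arr=0 -> substrate=0 bound=0 product=0
t=2: arr=0 -> substrate=0 bound=0 product=0
t=3: arr=2 -> substrate=0 bound=2 product=0
t=4: arr=3 -> substrate=3 bound=2 product=0
t=5: arr=3 -> substrate=6 bound=2 product=0
t=6: arr=0 -> substrate=4 bound=2 product=2
t=7: arr=0 -> substrate=4 bound=2 product=2
t=8: arr=1 -> substrate=5 bound=2 product=2
t=9: arr=0 -> substrate=3 bound=2 product=4
t=10: arr=3 -> substrate=6 bound=2 product=4
t=11: arr=0 -> substrate=6 bound=2 product=4
t=12: arr=2 -> substrate=6 bound=2 product=6
t=13: arr=3 -> substrate=9 bound=2 product=6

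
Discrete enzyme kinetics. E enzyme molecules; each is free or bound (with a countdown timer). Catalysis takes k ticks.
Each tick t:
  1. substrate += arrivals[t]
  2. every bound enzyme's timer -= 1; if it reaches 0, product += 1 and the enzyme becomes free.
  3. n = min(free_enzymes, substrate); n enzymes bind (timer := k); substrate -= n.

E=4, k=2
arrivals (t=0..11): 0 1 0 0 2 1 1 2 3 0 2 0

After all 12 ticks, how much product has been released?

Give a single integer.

Answer: 10

Derivation:
t=0: arr=0 -> substrate=0 bound=0 product=0
t=1: arr=1 -> substrate=0 bound=1 product=0
t=2: arr=0 -> substrate=0 bound=1 product=0
t=3: arr=0 -> substrate=0 bound=0 product=1
t=4: arr=2 -> substrate=0 bound=2 product=1
t=5: arr=1 -> substrate=0 bound=3 product=1
t=6: arr=1 -> substrate=0 bound=2 product=3
t=7: arr=2 -> substrate=0 bound=3 product=4
t=8: arr=3 -> substrate=1 bound=4 product=5
t=9: arr=0 -> substrate=0 bound=3 product=7
t=10: arr=2 -> substrate=0 bound=3 product=9
t=11: arr=0 -> substrate=0 bound=2 product=10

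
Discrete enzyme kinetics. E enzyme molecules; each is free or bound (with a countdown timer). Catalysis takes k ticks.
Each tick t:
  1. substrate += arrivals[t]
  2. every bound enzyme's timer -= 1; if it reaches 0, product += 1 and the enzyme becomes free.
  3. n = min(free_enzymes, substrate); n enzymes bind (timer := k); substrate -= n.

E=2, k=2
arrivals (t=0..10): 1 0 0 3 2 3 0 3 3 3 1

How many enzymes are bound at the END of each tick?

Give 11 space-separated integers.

t=0: arr=1 -> substrate=0 bound=1 product=0
t=1: arr=0 -> substrate=0 bound=1 product=0
t=2: arr=0 -> substrate=0 bound=0 product=1
t=3: arr=3 -> substrate=1 bound=2 product=1
t=4: arr=2 -> substrate=3 bound=2 product=1
t=5: arr=3 -> substrate=4 bound=2 product=3
t=6: arr=0 -> substrate=4 bound=2 product=3
t=7: arr=3 -> substrate=5 bound=2 product=5
t=8: arr=3 -> substrate=8 bound=2 product=5
t=9: arr=3 -> substrate=9 bound=2 product=7
t=10: arr=1 -> substrate=10 bound=2 product=7

Answer: 1 1 0 2 2 2 2 2 2 2 2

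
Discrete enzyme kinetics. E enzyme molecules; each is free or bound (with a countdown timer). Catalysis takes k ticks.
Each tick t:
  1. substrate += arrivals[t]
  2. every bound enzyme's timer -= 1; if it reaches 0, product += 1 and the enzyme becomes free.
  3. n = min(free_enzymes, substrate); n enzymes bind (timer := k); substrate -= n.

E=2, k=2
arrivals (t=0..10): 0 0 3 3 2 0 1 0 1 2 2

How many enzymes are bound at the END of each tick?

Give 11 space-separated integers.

Answer: 0 0 2 2 2 2 2 2 2 2 2

Derivation:
t=0: arr=0 -> substrate=0 bound=0 product=0
t=1: arr=0 -> substrate=0 bound=0 product=0
t=2: arr=3 -> substrate=1 bound=2 product=0
t=3: arr=3 -> substrate=4 bound=2 product=0
t=4: arr=2 -> substrate=4 bound=2 product=2
t=5: arr=0 -> substrate=4 bound=2 product=2
t=6: arr=1 -> substrate=3 bound=2 product=4
t=7: arr=0 -> substrate=3 bound=2 product=4
t=8: arr=1 -> substrate=2 bound=2 product=6
t=9: arr=2 -> substrate=4 bound=2 product=6
t=10: arr=2 -> substrate=4 bound=2 product=8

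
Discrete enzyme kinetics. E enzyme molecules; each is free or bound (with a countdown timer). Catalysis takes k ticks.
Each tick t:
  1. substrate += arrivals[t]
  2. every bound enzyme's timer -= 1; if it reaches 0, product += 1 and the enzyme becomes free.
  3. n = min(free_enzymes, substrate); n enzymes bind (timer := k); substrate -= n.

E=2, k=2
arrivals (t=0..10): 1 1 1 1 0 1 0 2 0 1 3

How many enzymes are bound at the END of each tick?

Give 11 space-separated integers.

t=0: arr=1 -> substrate=0 bound=1 product=0
t=1: arr=1 -> substrate=0 bound=2 product=0
t=2: arr=1 -> substrate=0 bound=2 product=1
t=3: arr=1 -> substrate=0 bound=2 product=2
t=4: arr=0 -> substrate=0 bound=1 product=3
t=5: arr=1 -> substrate=0 bound=1 product=4
t=6: arr=0 -> substrate=0 bound=1 product=4
t=7: arr=2 -> substrate=0 bound=2 product=5
t=8: arr=0 -> substrate=0 bound=2 product=5
t=9: arr=1 -> substrate=0 bound=1 product=7
t=10: arr=3 -> substrate=2 bound=2 product=7

Answer: 1 2 2 2 1 1 1 2 2 1 2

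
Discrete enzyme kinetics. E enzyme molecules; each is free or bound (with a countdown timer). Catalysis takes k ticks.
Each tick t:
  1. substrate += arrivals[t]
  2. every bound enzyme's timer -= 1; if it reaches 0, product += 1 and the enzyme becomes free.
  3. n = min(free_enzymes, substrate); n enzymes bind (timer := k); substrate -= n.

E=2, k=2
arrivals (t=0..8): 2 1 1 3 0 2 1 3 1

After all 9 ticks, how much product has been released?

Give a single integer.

Answer: 8

Derivation:
t=0: arr=2 -> substrate=0 bound=2 product=0
t=1: arr=1 -> substrate=1 bound=2 product=0
t=2: arr=1 -> substrate=0 bound=2 product=2
t=3: arr=3 -> substrate=3 bound=2 product=2
t=4: arr=0 -> substrate=1 bound=2 product=4
t=5: arr=2 -> substrate=3 bound=2 product=4
t=6: arr=1 -> substrate=2 bound=2 product=6
t=7: arr=3 -> substrate=5 bound=2 product=6
t=8: arr=1 -> substrate=4 bound=2 product=8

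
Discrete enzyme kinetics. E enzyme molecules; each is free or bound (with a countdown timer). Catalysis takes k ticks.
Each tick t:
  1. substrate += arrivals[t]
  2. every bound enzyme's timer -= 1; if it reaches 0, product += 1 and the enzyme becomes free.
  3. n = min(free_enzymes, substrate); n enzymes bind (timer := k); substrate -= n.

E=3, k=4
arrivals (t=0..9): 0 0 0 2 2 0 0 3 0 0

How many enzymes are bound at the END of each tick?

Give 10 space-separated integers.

t=0: arr=0 -> substrate=0 bound=0 product=0
t=1: arr=0 -> substrate=0 bound=0 product=0
t=2: arr=0 -> substrate=0 bound=0 product=0
t=3: arr=2 -> substrate=0 bound=2 product=0
t=4: arr=2 -> substrate=1 bound=3 product=0
t=5: arr=0 -> substrate=1 bound=3 product=0
t=6: arr=0 -> substrate=1 bound=3 product=0
t=7: arr=3 -> substrate=2 bound=3 product=2
t=8: arr=0 -> substrate=1 bound=3 product=3
t=9: arr=0 -> substrate=1 bound=3 product=3

Answer: 0 0 0 2 3 3 3 3 3 3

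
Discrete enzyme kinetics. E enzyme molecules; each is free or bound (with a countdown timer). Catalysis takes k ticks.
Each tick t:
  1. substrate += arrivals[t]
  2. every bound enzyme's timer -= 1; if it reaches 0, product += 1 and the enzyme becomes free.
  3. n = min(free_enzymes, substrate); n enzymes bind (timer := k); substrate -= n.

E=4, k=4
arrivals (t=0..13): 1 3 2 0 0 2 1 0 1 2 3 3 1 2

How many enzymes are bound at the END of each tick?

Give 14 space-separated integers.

t=0: arr=1 -> substrate=0 bound=1 product=0
t=1: arr=3 -> substrate=0 bound=4 product=0
t=2: arr=2 -> substrate=2 bound=4 product=0
t=3: arr=0 -> substrate=2 bound=4 product=0
t=4: arr=0 -> substrate=1 bound=4 product=1
t=5: arr=2 -> substrate=0 bound=4 product=4
t=6: arr=1 -> substrate=1 bound=4 product=4
t=7: arr=0 -> substrate=1 bound=4 product=4
t=8: arr=1 -> substrate=1 bound=4 product=5
t=9: arr=2 -> substrate=0 bound=4 product=8
t=10: arr=3 -> substrate=3 bound=4 product=8
t=11: arr=3 -> substrate=6 bound=4 product=8
t=12: arr=1 -> substrate=6 bound=4 product=9
t=13: arr=2 -> substrate=5 bound=4 product=12

Answer: 1 4 4 4 4 4 4 4 4 4 4 4 4 4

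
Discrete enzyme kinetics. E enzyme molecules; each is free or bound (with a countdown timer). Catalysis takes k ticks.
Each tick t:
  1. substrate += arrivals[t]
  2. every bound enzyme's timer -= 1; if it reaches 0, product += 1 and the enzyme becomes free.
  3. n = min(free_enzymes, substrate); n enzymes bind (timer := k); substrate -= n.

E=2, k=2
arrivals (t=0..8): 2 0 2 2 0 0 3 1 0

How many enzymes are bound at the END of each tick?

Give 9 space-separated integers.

t=0: arr=2 -> substrate=0 bound=2 product=0
t=1: arr=0 -> substrate=0 bound=2 product=0
t=2: arr=2 -> substrate=0 bound=2 product=2
t=3: arr=2 -> substrate=2 bound=2 product=2
t=4: arr=0 -> substrate=0 bound=2 product=4
t=5: arr=0 -> substrate=0 bound=2 product=4
t=6: arr=3 -> substrate=1 bound=2 product=6
t=7: arr=1 -> substrate=2 bound=2 product=6
t=8: arr=0 -> substrate=0 bound=2 product=8

Answer: 2 2 2 2 2 2 2 2 2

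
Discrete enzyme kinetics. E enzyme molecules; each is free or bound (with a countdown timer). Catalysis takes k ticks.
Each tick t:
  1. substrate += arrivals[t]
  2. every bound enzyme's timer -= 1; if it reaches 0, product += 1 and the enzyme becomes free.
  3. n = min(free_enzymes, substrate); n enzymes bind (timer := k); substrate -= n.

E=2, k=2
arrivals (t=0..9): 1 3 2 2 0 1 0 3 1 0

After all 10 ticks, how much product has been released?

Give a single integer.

t=0: arr=1 -> substrate=0 bound=1 product=0
t=1: arr=3 -> substrate=2 bound=2 product=0
t=2: arr=2 -> substrate=3 bound=2 product=1
t=3: arr=2 -> substrate=4 bound=2 product=2
t=4: arr=0 -> substrate=3 bound=2 product=3
t=5: arr=1 -> substrate=3 bound=2 product=4
t=6: arr=0 -> substrate=2 bound=2 product=5
t=7: arr=3 -> substrate=4 bound=2 product=6
t=8: arr=1 -> substrate=4 bound=2 product=7
t=9: arr=0 -> substrate=3 bound=2 product=8

Answer: 8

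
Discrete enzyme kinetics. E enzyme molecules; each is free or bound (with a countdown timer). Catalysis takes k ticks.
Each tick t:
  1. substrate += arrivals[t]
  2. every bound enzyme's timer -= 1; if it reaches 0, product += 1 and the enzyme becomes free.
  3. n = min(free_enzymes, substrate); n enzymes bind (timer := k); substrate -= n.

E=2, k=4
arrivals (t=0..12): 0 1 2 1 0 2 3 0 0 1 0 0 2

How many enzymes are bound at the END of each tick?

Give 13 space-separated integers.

Answer: 0 1 2 2 2 2 2 2 2 2 2 2 2

Derivation:
t=0: arr=0 -> substrate=0 bound=0 product=0
t=1: arr=1 -> substrate=0 bound=1 product=0
t=2: arr=2 -> substrate=1 bound=2 product=0
t=3: arr=1 -> substrate=2 bound=2 product=0
t=4: arr=0 -> substrate=2 bound=2 product=0
t=5: arr=2 -> substrate=3 bound=2 product=1
t=6: arr=3 -> substrate=5 bound=2 product=2
t=7: arr=0 -> substrate=5 bound=2 product=2
t=8: arr=0 -> substrate=5 bound=2 product=2
t=9: arr=1 -> substrate=5 bound=2 product=3
t=10: arr=0 -> substrate=4 bound=2 product=4
t=11: arr=0 -> substrate=4 bound=2 product=4
t=12: arr=2 -> substrate=6 bound=2 product=4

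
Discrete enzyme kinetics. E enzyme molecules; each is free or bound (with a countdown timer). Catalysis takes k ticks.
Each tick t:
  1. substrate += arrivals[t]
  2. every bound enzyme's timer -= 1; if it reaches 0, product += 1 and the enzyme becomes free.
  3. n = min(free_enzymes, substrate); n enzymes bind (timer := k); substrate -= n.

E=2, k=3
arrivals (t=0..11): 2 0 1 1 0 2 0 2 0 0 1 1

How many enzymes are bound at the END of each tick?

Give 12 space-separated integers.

t=0: arr=2 -> substrate=0 bound=2 product=0
t=1: arr=0 -> substrate=0 bound=2 product=0
t=2: arr=1 -> substrate=1 bound=2 product=0
t=3: arr=1 -> substrate=0 bound=2 product=2
t=4: arr=0 -> substrate=0 bound=2 product=2
t=5: arr=2 -> substrate=2 bound=2 product=2
t=6: arr=0 -> substrate=0 bound=2 product=4
t=7: arr=2 -> substrate=2 bound=2 product=4
t=8: arr=0 -> substrate=2 bound=2 product=4
t=9: arr=0 -> substrate=0 bound=2 product=6
t=10: arr=1 -> substrate=1 bound=2 product=6
t=11: arr=1 -> substrate=2 bound=2 product=6

Answer: 2 2 2 2 2 2 2 2 2 2 2 2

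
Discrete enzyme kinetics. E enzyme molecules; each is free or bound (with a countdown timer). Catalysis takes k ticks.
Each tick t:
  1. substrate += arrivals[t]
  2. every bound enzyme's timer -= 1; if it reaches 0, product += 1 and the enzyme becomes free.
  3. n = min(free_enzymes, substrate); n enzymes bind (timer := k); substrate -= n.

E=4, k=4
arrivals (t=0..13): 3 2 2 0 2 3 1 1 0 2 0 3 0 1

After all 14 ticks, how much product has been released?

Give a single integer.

Answer: 12

Derivation:
t=0: arr=3 -> substrate=0 bound=3 product=0
t=1: arr=2 -> substrate=1 bound=4 product=0
t=2: arr=2 -> substrate=3 bound=4 product=0
t=3: arr=0 -> substrate=3 bound=4 product=0
t=4: arr=2 -> substrate=2 bound=4 product=3
t=5: arr=3 -> substrate=4 bound=4 product=4
t=6: arr=1 -> substrate=5 bound=4 product=4
t=7: arr=1 -> substrate=6 bound=4 product=4
t=8: arr=0 -> substrate=3 bound=4 product=7
t=9: arr=2 -> substrate=4 bound=4 product=8
t=10: arr=0 -> substrate=4 bound=4 product=8
t=11: arr=3 -> substrate=7 bound=4 product=8
t=12: arr=0 -> substrate=4 bound=4 product=11
t=13: arr=1 -> substrate=4 bound=4 product=12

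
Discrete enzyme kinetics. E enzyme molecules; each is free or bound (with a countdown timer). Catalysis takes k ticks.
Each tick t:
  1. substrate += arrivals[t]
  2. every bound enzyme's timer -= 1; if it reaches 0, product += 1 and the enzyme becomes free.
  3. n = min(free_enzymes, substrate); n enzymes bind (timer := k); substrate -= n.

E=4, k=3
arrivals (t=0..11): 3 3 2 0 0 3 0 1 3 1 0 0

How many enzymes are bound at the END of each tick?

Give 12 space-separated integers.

Answer: 3 4 4 4 4 4 4 4 4 4 4 4

Derivation:
t=0: arr=3 -> substrate=0 bound=3 product=0
t=1: arr=3 -> substrate=2 bound=4 product=0
t=2: arr=2 -> substrate=4 bound=4 product=0
t=3: arr=0 -> substrate=1 bound=4 product=3
t=4: arr=0 -> substrate=0 bound=4 product=4
t=5: arr=3 -> substrate=3 bound=4 product=4
t=6: arr=0 -> substrate=0 bound=4 product=7
t=7: arr=1 -> substrate=0 bound=4 product=8
t=8: arr=3 -> substrate=3 bound=4 product=8
t=9: arr=1 -> substrate=1 bound=4 product=11
t=10: arr=0 -> substrate=0 bound=4 product=12
t=11: arr=0 -> substrate=0 bound=4 product=12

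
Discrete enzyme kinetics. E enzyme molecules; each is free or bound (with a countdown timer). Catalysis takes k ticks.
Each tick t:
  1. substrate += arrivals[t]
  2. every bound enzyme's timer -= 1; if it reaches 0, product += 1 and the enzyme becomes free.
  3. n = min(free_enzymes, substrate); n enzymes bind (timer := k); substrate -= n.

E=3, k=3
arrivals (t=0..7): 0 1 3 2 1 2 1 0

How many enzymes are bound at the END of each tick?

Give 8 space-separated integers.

Answer: 0 1 3 3 3 3 3 3

Derivation:
t=0: arr=0 -> substrate=0 bound=0 product=0
t=1: arr=1 -> substrate=0 bound=1 product=0
t=2: arr=3 -> substrate=1 bound=3 product=0
t=3: arr=2 -> substrate=3 bound=3 product=0
t=4: arr=1 -> substrate=3 bound=3 product=1
t=5: arr=2 -> substrate=3 bound=3 product=3
t=6: arr=1 -> substrate=4 bound=3 product=3
t=7: arr=0 -> substrate=3 bound=3 product=4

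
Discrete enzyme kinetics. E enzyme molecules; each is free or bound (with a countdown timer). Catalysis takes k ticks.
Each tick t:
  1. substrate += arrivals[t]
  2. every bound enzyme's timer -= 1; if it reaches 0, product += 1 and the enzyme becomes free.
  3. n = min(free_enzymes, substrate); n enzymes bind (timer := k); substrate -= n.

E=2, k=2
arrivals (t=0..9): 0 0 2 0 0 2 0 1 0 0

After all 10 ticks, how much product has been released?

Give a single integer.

Answer: 5

Derivation:
t=0: arr=0 -> substrate=0 bound=0 product=0
t=1: arr=0 -> substrate=0 bound=0 product=0
t=2: arr=2 -> substrate=0 bound=2 product=0
t=3: arr=0 -> substrate=0 bound=2 product=0
t=4: arr=0 -> substrate=0 bound=0 product=2
t=5: arr=2 -> substrate=0 bound=2 product=2
t=6: arr=0 -> substrate=0 bound=2 product=2
t=7: arr=1 -> substrate=0 bound=1 product=4
t=8: arr=0 -> substrate=0 bound=1 product=4
t=9: arr=0 -> substrate=0 bound=0 product=5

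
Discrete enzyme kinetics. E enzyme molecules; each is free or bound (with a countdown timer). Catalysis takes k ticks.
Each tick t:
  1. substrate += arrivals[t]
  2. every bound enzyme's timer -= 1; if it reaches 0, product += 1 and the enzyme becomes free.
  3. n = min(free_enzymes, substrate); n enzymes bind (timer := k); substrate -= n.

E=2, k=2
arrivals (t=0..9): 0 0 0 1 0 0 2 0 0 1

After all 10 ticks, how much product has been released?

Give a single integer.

t=0: arr=0 -> substrate=0 bound=0 product=0
t=1: arr=0 -> substrate=0 bound=0 product=0
t=2: arr=0 -> substrate=0 bound=0 product=0
t=3: arr=1 -> substrate=0 bound=1 product=0
t=4: arr=0 -> substrate=0 bound=1 product=0
t=5: arr=0 -> substrate=0 bound=0 product=1
t=6: arr=2 -> substrate=0 bound=2 product=1
t=7: arr=0 -> substrate=0 bound=2 product=1
t=8: arr=0 -> substrate=0 bound=0 product=3
t=9: arr=1 -> substrate=0 bound=1 product=3

Answer: 3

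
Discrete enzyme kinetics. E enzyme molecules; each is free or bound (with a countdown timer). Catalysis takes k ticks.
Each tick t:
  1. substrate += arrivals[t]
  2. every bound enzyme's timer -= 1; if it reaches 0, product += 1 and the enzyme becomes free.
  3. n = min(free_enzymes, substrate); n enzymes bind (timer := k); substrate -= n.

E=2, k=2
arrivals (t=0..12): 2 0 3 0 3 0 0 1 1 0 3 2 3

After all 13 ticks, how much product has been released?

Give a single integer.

t=0: arr=2 -> substrate=0 bound=2 product=0
t=1: arr=0 -> substrate=0 bound=2 product=0
t=2: arr=3 -> substrate=1 bound=2 product=2
t=3: arr=0 -> substrate=1 bound=2 product=2
t=4: arr=3 -> substrate=2 bound=2 product=4
t=5: arr=0 -> substrate=2 bound=2 product=4
t=6: arr=0 -> substrate=0 bound=2 product=6
t=7: arr=1 -> substrate=1 bound=2 product=6
t=8: arr=1 -> substrate=0 bound=2 product=8
t=9: arr=0 -> substrate=0 bound=2 product=8
t=10: arr=3 -> substrate=1 bound=2 product=10
t=11: arr=2 -> substrate=3 bound=2 product=10
t=12: arr=3 -> substrate=4 bound=2 product=12

Answer: 12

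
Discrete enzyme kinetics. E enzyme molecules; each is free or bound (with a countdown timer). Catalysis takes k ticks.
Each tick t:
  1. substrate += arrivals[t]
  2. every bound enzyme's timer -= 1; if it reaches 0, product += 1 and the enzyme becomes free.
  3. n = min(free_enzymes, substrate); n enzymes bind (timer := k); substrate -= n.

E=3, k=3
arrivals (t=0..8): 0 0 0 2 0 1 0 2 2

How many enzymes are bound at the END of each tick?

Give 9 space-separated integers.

t=0: arr=0 -> substrate=0 bound=0 product=0
t=1: arr=0 -> substrate=0 bound=0 product=0
t=2: arr=0 -> substrate=0 bound=0 product=0
t=3: arr=2 -> substrate=0 bound=2 product=0
t=4: arr=0 -> substrate=0 bound=2 product=0
t=5: arr=1 -> substrate=0 bound=3 product=0
t=6: arr=0 -> substrate=0 bound=1 product=2
t=7: arr=2 -> substrate=0 bound=3 product=2
t=8: arr=2 -> substrate=1 bound=3 product=3

Answer: 0 0 0 2 2 3 1 3 3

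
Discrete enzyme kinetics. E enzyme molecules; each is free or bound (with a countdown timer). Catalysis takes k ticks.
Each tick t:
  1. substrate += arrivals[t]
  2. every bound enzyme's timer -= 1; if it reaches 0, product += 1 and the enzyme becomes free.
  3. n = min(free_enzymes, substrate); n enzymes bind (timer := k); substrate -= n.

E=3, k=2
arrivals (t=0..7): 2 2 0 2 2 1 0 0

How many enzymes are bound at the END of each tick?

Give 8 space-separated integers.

Answer: 2 3 2 3 3 3 2 0

Derivation:
t=0: arr=2 -> substrate=0 bound=2 product=0
t=1: arr=2 -> substrate=1 bound=3 product=0
t=2: arr=0 -> substrate=0 bound=2 product=2
t=3: arr=2 -> substrate=0 bound=3 product=3
t=4: arr=2 -> substrate=1 bound=3 product=4
t=5: arr=1 -> substrate=0 bound=3 product=6
t=6: arr=0 -> substrate=0 bound=2 product=7
t=7: arr=0 -> substrate=0 bound=0 product=9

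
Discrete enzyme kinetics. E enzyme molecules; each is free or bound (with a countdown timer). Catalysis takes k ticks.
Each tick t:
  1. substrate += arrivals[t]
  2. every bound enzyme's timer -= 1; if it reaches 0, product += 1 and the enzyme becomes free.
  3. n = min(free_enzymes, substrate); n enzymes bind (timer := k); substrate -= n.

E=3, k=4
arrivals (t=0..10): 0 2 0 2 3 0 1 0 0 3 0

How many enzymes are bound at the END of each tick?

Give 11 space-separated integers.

Answer: 0 2 2 3 3 3 3 3 3 3 3

Derivation:
t=0: arr=0 -> substrate=0 bound=0 product=0
t=1: arr=2 -> substrate=0 bound=2 product=0
t=2: arr=0 -> substrate=0 bound=2 product=0
t=3: arr=2 -> substrate=1 bound=3 product=0
t=4: arr=3 -> substrate=4 bound=3 product=0
t=5: arr=0 -> substrate=2 bound=3 product=2
t=6: arr=1 -> substrate=3 bound=3 product=2
t=7: arr=0 -> substrate=2 bound=3 product=3
t=8: arr=0 -> substrate=2 bound=3 product=3
t=9: arr=3 -> substrate=3 bound=3 product=5
t=10: arr=0 -> substrate=3 bound=3 product=5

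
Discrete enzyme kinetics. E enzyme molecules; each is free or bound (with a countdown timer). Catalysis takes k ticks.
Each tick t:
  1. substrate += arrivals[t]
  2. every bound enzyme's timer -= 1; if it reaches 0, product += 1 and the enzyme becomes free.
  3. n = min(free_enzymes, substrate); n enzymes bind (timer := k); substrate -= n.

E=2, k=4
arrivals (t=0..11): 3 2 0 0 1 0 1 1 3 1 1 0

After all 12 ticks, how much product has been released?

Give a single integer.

Answer: 4

Derivation:
t=0: arr=3 -> substrate=1 bound=2 product=0
t=1: arr=2 -> substrate=3 bound=2 product=0
t=2: arr=0 -> substrate=3 bound=2 product=0
t=3: arr=0 -> substrate=3 bound=2 product=0
t=4: arr=1 -> substrate=2 bound=2 product=2
t=5: arr=0 -> substrate=2 bound=2 product=2
t=6: arr=1 -> substrate=3 bound=2 product=2
t=7: arr=1 -> substrate=4 bound=2 product=2
t=8: arr=3 -> substrate=5 bound=2 product=4
t=9: arr=1 -> substrate=6 bound=2 product=4
t=10: arr=1 -> substrate=7 bound=2 product=4
t=11: arr=0 -> substrate=7 bound=2 product=4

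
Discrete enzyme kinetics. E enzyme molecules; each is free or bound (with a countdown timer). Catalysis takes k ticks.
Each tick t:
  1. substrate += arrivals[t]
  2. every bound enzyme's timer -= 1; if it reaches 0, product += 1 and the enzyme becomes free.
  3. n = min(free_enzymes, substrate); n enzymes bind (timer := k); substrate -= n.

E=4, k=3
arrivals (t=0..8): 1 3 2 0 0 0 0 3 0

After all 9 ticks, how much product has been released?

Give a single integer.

t=0: arr=1 -> substrate=0 bound=1 product=0
t=1: arr=3 -> substrate=0 bound=4 product=0
t=2: arr=2 -> substrate=2 bound=4 product=0
t=3: arr=0 -> substrate=1 bound=4 product=1
t=4: arr=0 -> substrate=0 bound=2 product=4
t=5: arr=0 -> substrate=0 bound=2 product=4
t=6: arr=0 -> substrate=0 bound=1 product=5
t=7: arr=3 -> substrate=0 bound=3 product=6
t=8: arr=0 -> substrate=0 bound=3 product=6

Answer: 6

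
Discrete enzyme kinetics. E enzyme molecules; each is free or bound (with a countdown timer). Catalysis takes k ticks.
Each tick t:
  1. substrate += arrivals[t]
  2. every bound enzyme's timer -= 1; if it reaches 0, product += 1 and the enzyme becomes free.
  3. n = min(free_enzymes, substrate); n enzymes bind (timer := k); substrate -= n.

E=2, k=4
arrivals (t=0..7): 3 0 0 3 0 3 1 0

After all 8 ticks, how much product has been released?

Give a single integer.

Answer: 2

Derivation:
t=0: arr=3 -> substrate=1 bound=2 product=0
t=1: arr=0 -> substrate=1 bound=2 product=0
t=2: arr=0 -> substrate=1 bound=2 product=0
t=3: arr=3 -> substrate=4 bound=2 product=0
t=4: arr=0 -> substrate=2 bound=2 product=2
t=5: arr=3 -> substrate=5 bound=2 product=2
t=6: arr=1 -> substrate=6 bound=2 product=2
t=7: arr=0 -> substrate=6 bound=2 product=2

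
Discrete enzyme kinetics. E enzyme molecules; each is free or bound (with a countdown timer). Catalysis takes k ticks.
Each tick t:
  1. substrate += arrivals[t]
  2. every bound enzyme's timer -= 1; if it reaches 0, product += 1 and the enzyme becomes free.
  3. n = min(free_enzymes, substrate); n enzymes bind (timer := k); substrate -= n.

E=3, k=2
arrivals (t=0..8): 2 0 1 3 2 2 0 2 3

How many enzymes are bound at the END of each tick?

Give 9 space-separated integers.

t=0: arr=2 -> substrate=0 bound=2 product=0
t=1: arr=0 -> substrate=0 bound=2 product=0
t=2: arr=1 -> substrate=0 bound=1 product=2
t=3: arr=3 -> substrate=1 bound=3 product=2
t=4: arr=2 -> substrate=2 bound=3 product=3
t=5: arr=2 -> substrate=2 bound=3 product=5
t=6: arr=0 -> substrate=1 bound=3 product=6
t=7: arr=2 -> substrate=1 bound=3 product=8
t=8: arr=3 -> substrate=3 bound=3 product=9

Answer: 2 2 1 3 3 3 3 3 3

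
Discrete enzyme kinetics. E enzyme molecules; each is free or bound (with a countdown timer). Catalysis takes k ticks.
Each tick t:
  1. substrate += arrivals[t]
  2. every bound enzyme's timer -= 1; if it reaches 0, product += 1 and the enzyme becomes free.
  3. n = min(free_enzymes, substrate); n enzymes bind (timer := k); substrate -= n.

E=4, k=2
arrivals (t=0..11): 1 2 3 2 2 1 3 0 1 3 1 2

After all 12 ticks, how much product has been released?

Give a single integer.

t=0: arr=1 -> substrate=0 bound=1 product=0
t=1: arr=2 -> substrate=0 bound=3 product=0
t=2: arr=3 -> substrate=1 bound=4 product=1
t=3: arr=2 -> substrate=1 bound=4 product=3
t=4: arr=2 -> substrate=1 bound=4 product=5
t=5: arr=1 -> substrate=0 bound=4 product=7
t=6: arr=3 -> substrate=1 bound=4 product=9
t=7: arr=0 -> substrate=0 bound=3 product=11
t=8: arr=1 -> substrate=0 bound=2 product=13
t=9: arr=3 -> substrate=0 bound=4 product=14
t=10: arr=1 -> substrate=0 bound=4 product=15
t=11: arr=2 -> substrate=0 bound=3 product=18

Answer: 18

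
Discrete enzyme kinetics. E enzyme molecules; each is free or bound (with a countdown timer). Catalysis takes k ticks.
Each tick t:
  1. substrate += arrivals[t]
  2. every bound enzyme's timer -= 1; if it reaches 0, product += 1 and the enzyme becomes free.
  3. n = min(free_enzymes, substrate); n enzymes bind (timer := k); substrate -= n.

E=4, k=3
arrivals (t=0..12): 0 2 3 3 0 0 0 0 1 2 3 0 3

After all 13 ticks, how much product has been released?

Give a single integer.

t=0: arr=0 -> substrate=0 bound=0 product=0
t=1: arr=2 -> substrate=0 bound=2 product=0
t=2: arr=3 -> substrate=1 bound=4 product=0
t=3: arr=3 -> substrate=4 bound=4 product=0
t=4: arr=0 -> substrate=2 bound=4 product=2
t=5: arr=0 -> substrate=0 bound=4 product=4
t=6: arr=0 -> substrate=0 bound=4 product=4
t=7: arr=0 -> substrate=0 bound=2 product=6
t=8: arr=1 -> substrate=0 bound=1 product=8
t=9: arr=2 -> substrate=0 bound=3 product=8
t=10: arr=3 -> substrate=2 bound=4 product=8
t=11: arr=0 -> substrate=1 bound=4 product=9
t=12: arr=3 -> substrate=2 bound=4 product=11

Answer: 11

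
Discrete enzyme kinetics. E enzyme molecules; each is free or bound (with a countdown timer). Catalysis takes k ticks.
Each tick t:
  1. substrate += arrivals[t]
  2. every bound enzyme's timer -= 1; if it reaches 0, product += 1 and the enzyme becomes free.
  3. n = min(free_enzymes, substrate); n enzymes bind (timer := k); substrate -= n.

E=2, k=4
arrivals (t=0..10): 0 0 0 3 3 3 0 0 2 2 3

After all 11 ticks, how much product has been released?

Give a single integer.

t=0: arr=0 -> substrate=0 bound=0 product=0
t=1: arr=0 -> substrate=0 bound=0 product=0
t=2: arr=0 -> substrate=0 bound=0 product=0
t=3: arr=3 -> substrate=1 bound=2 product=0
t=4: arr=3 -> substrate=4 bound=2 product=0
t=5: arr=3 -> substrate=7 bound=2 product=0
t=6: arr=0 -> substrate=7 bound=2 product=0
t=7: arr=0 -> substrate=5 bound=2 product=2
t=8: arr=2 -> substrate=7 bound=2 product=2
t=9: arr=2 -> substrate=9 bound=2 product=2
t=10: arr=3 -> substrate=12 bound=2 product=2

Answer: 2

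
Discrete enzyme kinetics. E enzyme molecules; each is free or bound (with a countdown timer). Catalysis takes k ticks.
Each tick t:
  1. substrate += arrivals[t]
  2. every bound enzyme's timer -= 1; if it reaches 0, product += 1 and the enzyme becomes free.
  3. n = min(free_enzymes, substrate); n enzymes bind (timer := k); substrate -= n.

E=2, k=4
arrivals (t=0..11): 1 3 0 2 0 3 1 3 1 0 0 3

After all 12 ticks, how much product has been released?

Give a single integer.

t=0: arr=1 -> substrate=0 bound=1 product=0
t=1: arr=3 -> substrate=2 bound=2 product=0
t=2: arr=0 -> substrate=2 bound=2 product=0
t=3: arr=2 -> substrate=4 bound=2 product=0
t=4: arr=0 -> substrate=3 bound=2 product=1
t=5: arr=3 -> substrate=5 bound=2 product=2
t=6: arr=1 -> substrate=6 bound=2 product=2
t=7: arr=3 -> substrate=9 bound=2 product=2
t=8: arr=1 -> substrate=9 bound=2 product=3
t=9: arr=0 -> substrate=8 bound=2 product=4
t=10: arr=0 -> substrate=8 bound=2 product=4
t=11: arr=3 -> substrate=11 bound=2 product=4

Answer: 4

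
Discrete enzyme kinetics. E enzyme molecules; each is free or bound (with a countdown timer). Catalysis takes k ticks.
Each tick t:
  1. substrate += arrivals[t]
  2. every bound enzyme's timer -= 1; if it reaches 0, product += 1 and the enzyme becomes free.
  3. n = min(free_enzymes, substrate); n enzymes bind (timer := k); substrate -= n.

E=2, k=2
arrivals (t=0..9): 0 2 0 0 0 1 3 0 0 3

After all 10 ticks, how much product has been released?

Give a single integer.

Answer: 5

Derivation:
t=0: arr=0 -> substrate=0 bound=0 product=0
t=1: arr=2 -> substrate=0 bound=2 product=0
t=2: arr=0 -> substrate=0 bound=2 product=0
t=3: arr=0 -> substrate=0 bound=0 product=2
t=4: arr=0 -> substrate=0 bound=0 product=2
t=5: arr=1 -> substrate=0 bound=1 product=2
t=6: arr=3 -> substrate=2 bound=2 product=2
t=7: arr=0 -> substrate=1 bound=2 product=3
t=8: arr=0 -> substrate=0 bound=2 product=4
t=9: arr=3 -> substrate=2 bound=2 product=5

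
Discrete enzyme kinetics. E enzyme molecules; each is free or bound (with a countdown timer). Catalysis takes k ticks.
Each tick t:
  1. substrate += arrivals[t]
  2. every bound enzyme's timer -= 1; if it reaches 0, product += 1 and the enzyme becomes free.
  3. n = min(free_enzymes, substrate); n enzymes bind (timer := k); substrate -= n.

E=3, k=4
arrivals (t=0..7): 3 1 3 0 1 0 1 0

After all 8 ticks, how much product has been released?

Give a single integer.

t=0: arr=3 -> substrate=0 bound=3 product=0
t=1: arr=1 -> substrate=1 bound=3 product=0
t=2: arr=3 -> substrate=4 bound=3 product=0
t=3: arr=0 -> substrate=4 bound=3 product=0
t=4: arr=1 -> substrate=2 bound=3 product=3
t=5: arr=0 -> substrate=2 bound=3 product=3
t=6: arr=1 -> substrate=3 bound=3 product=3
t=7: arr=0 -> substrate=3 bound=3 product=3

Answer: 3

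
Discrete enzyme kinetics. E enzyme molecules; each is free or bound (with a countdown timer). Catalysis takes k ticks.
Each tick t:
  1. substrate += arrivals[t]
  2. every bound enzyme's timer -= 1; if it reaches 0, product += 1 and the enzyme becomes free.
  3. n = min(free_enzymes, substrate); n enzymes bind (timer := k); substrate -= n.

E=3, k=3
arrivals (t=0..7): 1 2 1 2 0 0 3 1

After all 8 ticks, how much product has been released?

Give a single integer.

Answer: 6

Derivation:
t=0: arr=1 -> substrate=0 bound=1 product=0
t=1: arr=2 -> substrate=0 bound=3 product=0
t=2: arr=1 -> substrate=1 bound=3 product=0
t=3: arr=2 -> substrate=2 bound=3 product=1
t=4: arr=0 -> substrate=0 bound=3 product=3
t=5: arr=0 -> substrate=0 bound=3 product=3
t=6: arr=3 -> substrate=2 bound=3 product=4
t=7: arr=1 -> substrate=1 bound=3 product=6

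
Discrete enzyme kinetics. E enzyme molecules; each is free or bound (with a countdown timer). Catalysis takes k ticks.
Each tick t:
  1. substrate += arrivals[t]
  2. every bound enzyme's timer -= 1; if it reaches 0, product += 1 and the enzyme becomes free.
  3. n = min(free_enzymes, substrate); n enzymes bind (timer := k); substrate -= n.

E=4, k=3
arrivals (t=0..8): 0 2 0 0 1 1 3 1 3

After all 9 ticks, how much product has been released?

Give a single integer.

Answer: 4

Derivation:
t=0: arr=0 -> substrate=0 bound=0 product=0
t=1: arr=2 -> substrate=0 bound=2 product=0
t=2: arr=0 -> substrate=0 bound=2 product=0
t=3: arr=0 -> substrate=0 bound=2 product=0
t=4: arr=1 -> substrate=0 bound=1 product=2
t=5: arr=1 -> substrate=0 bound=2 product=2
t=6: arr=3 -> substrate=1 bound=4 product=2
t=7: arr=1 -> substrate=1 bound=4 product=3
t=8: arr=3 -> substrate=3 bound=4 product=4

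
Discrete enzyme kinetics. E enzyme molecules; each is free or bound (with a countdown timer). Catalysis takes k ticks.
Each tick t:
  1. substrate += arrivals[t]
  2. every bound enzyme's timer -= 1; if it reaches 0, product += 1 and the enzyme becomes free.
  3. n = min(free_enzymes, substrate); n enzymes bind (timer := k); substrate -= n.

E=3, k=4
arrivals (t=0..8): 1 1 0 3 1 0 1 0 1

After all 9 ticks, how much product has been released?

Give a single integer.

t=0: arr=1 -> substrate=0 bound=1 product=0
t=1: arr=1 -> substrate=0 bound=2 product=0
t=2: arr=0 -> substrate=0 bound=2 product=0
t=3: arr=3 -> substrate=2 bound=3 product=0
t=4: arr=1 -> substrate=2 bound=3 product=1
t=5: arr=0 -> substrate=1 bound=3 product=2
t=6: arr=1 -> substrate=2 bound=3 product=2
t=7: arr=0 -> substrate=1 bound=3 product=3
t=8: arr=1 -> substrate=1 bound=3 product=4

Answer: 4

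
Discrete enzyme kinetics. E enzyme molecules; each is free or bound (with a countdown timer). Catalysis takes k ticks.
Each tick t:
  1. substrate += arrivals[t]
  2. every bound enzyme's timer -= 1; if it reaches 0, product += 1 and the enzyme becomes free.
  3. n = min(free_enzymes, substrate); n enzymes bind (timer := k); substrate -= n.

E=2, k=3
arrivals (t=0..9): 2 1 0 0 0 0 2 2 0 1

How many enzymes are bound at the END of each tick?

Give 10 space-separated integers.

Answer: 2 2 2 1 1 1 2 2 2 2

Derivation:
t=0: arr=2 -> substrate=0 bound=2 product=0
t=1: arr=1 -> substrate=1 bound=2 product=0
t=2: arr=0 -> substrate=1 bound=2 product=0
t=3: arr=0 -> substrate=0 bound=1 product=2
t=4: arr=0 -> substrate=0 bound=1 product=2
t=5: arr=0 -> substrate=0 bound=1 product=2
t=6: arr=2 -> substrate=0 bound=2 product=3
t=7: arr=2 -> substrate=2 bound=2 product=3
t=8: arr=0 -> substrate=2 bound=2 product=3
t=9: arr=1 -> substrate=1 bound=2 product=5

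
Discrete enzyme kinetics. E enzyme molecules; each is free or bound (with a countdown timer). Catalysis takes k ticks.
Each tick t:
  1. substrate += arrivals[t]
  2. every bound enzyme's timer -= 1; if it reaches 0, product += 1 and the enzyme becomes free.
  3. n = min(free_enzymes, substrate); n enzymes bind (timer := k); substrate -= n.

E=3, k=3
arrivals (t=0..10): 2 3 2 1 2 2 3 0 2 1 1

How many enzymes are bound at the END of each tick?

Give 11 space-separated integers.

Answer: 2 3 3 3 3 3 3 3 3 3 3

Derivation:
t=0: arr=2 -> substrate=0 bound=2 product=0
t=1: arr=3 -> substrate=2 bound=3 product=0
t=2: arr=2 -> substrate=4 bound=3 product=0
t=3: arr=1 -> substrate=3 bound=3 product=2
t=4: arr=2 -> substrate=4 bound=3 product=3
t=5: arr=2 -> substrate=6 bound=3 product=3
t=6: arr=3 -> substrate=7 bound=3 product=5
t=7: arr=0 -> substrate=6 bound=3 product=6
t=8: arr=2 -> substrate=8 bound=3 product=6
t=9: arr=1 -> substrate=7 bound=3 product=8
t=10: arr=1 -> substrate=7 bound=3 product=9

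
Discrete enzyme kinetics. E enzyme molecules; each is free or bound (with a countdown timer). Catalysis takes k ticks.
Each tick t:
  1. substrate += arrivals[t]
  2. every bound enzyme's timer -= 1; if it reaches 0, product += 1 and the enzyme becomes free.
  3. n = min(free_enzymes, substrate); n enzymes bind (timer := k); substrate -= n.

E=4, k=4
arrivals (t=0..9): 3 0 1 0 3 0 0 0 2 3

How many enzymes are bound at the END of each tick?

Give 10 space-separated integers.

t=0: arr=3 -> substrate=0 bound=3 product=0
t=1: arr=0 -> substrate=0 bound=3 product=0
t=2: arr=1 -> substrate=0 bound=4 product=0
t=3: arr=0 -> substrate=0 bound=4 product=0
t=4: arr=3 -> substrate=0 bound=4 product=3
t=5: arr=0 -> substrate=0 bound=4 product=3
t=6: arr=0 -> substrate=0 bound=3 product=4
t=7: arr=0 -> substrate=0 bound=3 product=4
t=8: arr=2 -> substrate=0 bound=2 product=7
t=9: arr=3 -> substrate=1 bound=4 product=7

Answer: 3 3 4 4 4 4 3 3 2 4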